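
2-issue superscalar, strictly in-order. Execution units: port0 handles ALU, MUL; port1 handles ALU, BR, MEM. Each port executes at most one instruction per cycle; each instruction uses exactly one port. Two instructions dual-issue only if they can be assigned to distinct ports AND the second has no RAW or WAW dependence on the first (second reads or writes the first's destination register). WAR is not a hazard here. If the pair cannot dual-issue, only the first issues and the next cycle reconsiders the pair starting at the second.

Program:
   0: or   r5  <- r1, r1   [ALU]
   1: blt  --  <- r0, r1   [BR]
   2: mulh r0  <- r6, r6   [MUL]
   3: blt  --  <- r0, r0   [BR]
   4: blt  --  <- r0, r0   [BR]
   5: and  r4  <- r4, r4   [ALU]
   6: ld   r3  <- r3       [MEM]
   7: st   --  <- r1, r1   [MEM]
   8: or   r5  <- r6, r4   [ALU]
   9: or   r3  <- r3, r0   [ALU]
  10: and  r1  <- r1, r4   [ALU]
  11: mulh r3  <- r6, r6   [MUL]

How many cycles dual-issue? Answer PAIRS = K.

[0] i0+i1  or blt  -- pair
[1] i2  mulh  -- RAW r0
[2] i3  blt  -- no-port BR/BR
[3] i4+i5  blt and  -- pair
[4] i6  ld  -- no-port MEM/MEM
[5] i7+i8  st or  -- pair
[6] i9+i10  or and  -- pair
[7] i11  mulh  -- tail

PAIRS = 4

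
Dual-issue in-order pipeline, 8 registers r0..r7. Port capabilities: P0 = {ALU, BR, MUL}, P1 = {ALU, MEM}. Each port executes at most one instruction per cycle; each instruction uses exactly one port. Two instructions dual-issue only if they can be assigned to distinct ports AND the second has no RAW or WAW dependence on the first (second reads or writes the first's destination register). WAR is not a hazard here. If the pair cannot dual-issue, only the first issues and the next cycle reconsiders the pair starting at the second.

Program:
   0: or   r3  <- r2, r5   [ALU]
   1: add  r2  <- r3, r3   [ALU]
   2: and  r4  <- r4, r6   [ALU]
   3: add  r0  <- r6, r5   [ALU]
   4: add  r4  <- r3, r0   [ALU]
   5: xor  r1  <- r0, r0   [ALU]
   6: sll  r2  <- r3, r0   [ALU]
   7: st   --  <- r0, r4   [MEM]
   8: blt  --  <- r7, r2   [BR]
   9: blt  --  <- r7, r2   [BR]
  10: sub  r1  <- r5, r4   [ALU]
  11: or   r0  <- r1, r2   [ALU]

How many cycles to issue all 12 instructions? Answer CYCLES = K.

c0: i0 or.ALU  RAW r3
c1: i1,i2 add.ALU/and.ALU  2-wide
c2: i3 add.ALU  RAW r0
c3: i4,i5 add.ALU/xor.ALU  2-wide
c4: i6,i7 sll.ALU/st.MEM  2-wide
c5: i8 blt.BR  no-port BR/BR
c6: i9,i10 blt.BR/sub.ALU  2-wide
c7: i11 or.ALU  tail

CYCLES = 8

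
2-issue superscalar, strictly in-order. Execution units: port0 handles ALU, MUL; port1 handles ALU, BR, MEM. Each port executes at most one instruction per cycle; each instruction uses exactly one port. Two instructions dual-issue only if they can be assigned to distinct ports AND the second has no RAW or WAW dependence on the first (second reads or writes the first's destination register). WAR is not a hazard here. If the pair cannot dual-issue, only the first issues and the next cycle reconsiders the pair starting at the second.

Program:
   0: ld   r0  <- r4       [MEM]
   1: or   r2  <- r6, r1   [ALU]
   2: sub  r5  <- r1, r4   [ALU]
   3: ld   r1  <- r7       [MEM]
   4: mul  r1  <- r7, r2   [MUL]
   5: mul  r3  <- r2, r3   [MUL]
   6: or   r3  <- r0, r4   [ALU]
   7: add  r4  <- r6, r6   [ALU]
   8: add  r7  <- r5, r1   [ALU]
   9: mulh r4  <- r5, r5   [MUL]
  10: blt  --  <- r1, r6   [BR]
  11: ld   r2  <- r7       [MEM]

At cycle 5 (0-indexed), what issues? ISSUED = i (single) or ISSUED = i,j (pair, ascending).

ISSUED = 8,9

0. ld or @i0,i1  | 2-wide
1. sub ld @i2,i3  | 2-wide
2. mul @i4  | no-port MUL/MUL
3. mul @i5  | WAW r3
4. or add @i6,i7  | 2-wide
5. add mulh @i8,i9  | 2-wide
6. blt @i10  | no-port BR/MEM
7. ld @i11  | tail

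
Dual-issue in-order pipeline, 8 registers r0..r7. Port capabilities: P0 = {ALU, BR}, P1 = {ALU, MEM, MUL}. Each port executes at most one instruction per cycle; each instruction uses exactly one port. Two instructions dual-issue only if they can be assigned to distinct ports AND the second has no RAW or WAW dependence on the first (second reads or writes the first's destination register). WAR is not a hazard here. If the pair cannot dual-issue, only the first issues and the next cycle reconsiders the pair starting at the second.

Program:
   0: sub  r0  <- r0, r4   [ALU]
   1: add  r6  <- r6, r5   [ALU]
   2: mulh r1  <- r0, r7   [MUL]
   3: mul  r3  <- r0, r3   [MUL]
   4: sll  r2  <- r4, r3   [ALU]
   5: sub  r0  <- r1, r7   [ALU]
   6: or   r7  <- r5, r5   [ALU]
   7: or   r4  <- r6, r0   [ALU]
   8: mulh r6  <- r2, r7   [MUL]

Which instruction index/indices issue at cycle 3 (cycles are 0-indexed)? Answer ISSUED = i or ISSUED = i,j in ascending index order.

[0] i0+i1  sub.ALU+add.ALU  -- pair
[1] i2  mulh.MUL  -- no-port MUL/MUL
[2] i3  mul.MUL  -- RAW r3
[3] i4+i5  sll.ALU+sub.ALU  -- pair
[4] i6+i7  or.ALU+or.ALU  -- pair
[5] i8  mulh.MUL  -- tail

ISSUED = 4,5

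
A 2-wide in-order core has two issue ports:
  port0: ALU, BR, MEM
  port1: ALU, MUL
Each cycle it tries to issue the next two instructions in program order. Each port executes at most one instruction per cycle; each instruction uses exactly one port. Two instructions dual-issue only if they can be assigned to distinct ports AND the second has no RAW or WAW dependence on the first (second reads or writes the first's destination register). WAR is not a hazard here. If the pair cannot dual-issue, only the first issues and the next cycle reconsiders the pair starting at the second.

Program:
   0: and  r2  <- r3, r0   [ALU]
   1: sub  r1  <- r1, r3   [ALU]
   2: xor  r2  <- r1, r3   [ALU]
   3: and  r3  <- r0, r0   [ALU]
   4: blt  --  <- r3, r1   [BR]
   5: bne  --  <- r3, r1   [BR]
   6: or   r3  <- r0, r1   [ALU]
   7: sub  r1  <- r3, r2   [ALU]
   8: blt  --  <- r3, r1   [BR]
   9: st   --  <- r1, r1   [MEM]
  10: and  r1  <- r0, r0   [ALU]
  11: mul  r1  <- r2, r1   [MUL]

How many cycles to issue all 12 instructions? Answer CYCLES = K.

c0: i0/i1 and;sub  dual
c1: i2/i3 xor;and  dual
c2: i4 blt  no-port BR/BR
c3: i5/i6 bne;or  dual
c4: i7 sub  RAW r1
c5: i8 blt  no-port BR/MEM
c6: i9/i10 st;and  dual
c7: i11 mul  tail

CYCLES = 8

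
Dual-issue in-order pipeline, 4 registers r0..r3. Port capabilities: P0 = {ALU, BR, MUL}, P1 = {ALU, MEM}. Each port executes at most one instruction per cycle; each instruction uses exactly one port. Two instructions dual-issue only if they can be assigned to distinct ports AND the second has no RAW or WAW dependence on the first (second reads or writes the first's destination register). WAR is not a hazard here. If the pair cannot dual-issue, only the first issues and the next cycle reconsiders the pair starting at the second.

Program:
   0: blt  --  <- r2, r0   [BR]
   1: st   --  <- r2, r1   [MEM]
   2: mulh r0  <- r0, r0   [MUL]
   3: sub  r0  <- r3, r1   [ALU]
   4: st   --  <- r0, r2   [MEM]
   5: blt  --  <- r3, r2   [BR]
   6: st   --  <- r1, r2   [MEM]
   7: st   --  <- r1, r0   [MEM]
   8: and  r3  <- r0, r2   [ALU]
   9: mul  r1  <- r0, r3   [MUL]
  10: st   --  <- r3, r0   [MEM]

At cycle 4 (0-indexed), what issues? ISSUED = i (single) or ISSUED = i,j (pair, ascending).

ISSUED = 6

  cy0 -> i0+i1 (blt.BR;st.MEM) dual
  cy1 -> i2 (mulh.MUL) WAW r0
  cy2 -> i3 (sub.ALU) RAW r0
  cy3 -> i4+i5 (st.MEM;blt.BR) dual
  cy4 -> i6 (st.MEM) no-port MEM/MEM
  cy5 -> i7+i8 (st.MEM;and.ALU) dual
  cy6 -> i9+i10 (mul.MUL;st.MEM) dual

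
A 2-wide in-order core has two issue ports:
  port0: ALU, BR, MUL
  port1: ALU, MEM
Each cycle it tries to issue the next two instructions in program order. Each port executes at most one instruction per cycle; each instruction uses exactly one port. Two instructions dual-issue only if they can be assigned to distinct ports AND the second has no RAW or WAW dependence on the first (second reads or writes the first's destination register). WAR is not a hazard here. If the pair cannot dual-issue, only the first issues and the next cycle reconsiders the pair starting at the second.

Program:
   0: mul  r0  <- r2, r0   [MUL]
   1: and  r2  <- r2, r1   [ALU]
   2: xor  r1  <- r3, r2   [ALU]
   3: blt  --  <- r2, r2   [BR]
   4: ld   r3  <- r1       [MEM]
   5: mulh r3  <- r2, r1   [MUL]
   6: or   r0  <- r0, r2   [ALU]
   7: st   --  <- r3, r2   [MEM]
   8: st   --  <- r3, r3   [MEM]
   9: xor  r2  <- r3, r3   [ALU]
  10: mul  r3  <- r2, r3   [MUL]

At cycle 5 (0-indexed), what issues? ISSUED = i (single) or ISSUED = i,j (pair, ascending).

t=0 i0,i1:mul+and ; 2-wide
t=1 i2,i3:xor+blt ; 2-wide
t=2 i4:ld ; WAW r3
t=3 i5,i6:mulh+or ; 2-wide
t=4 i7:st ; no-port MEM/MEM
t=5 i8,i9:st+xor ; 2-wide
t=6 i10:mul ; tail

ISSUED = 8,9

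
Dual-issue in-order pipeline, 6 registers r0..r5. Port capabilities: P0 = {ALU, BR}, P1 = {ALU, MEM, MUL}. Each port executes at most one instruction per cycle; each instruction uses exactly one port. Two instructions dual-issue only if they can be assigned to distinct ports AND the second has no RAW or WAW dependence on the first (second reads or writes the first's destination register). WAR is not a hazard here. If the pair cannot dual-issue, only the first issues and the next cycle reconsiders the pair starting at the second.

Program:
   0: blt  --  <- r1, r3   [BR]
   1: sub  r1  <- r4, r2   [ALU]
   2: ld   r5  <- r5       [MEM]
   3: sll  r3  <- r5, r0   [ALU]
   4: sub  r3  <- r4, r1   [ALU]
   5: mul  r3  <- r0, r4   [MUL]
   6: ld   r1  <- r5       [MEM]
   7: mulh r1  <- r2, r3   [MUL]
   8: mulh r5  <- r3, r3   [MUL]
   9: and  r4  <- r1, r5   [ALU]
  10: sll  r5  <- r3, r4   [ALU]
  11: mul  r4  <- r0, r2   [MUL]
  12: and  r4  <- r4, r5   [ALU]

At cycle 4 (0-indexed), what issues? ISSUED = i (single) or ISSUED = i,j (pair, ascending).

ISSUED = 5

  cy0 -> i0+i1 (blt;sub) dual
  cy1 -> i2 (ld) RAW r5
  cy2 -> i3 (sll) WAW r3
  cy3 -> i4 (sub) WAW r3
  cy4 -> i5 (mul) no-port MUL/MEM
  cy5 -> i6 (ld) no-port MEM/MUL
  cy6 -> i7 (mulh) no-port MUL/MUL
  cy7 -> i8 (mulh) RAW r5
  cy8 -> i9 (and) RAW r4
  cy9 -> i10+i11 (sll;mul) dual
  cy10 -> i12 (and) tail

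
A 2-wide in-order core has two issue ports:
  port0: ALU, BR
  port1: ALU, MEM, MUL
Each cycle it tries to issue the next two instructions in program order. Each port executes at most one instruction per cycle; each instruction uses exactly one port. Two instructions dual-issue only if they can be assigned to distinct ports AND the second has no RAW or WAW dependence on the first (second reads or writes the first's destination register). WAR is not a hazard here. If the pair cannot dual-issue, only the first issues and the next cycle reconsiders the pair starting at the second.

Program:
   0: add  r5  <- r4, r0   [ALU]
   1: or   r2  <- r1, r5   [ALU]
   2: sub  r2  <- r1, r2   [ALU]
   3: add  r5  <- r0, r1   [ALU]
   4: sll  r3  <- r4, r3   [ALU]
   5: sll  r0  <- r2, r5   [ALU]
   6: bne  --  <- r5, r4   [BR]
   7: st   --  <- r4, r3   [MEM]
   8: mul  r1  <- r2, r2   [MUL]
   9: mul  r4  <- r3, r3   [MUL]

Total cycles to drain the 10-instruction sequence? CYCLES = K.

CYCLES = 7

c0: i0 add.ALU  RAW r5
c1: i1 or.ALU  RAW+WAW r2
c2: i2+i3 sub.ALU;add.ALU  2-wide
c3: i4+i5 sll.ALU;sll.ALU  2-wide
c4: i6+i7 bne.BR;st.MEM  2-wide
c5: i8 mul.MUL  no-port MUL/MUL
c6: i9 mul.MUL  tail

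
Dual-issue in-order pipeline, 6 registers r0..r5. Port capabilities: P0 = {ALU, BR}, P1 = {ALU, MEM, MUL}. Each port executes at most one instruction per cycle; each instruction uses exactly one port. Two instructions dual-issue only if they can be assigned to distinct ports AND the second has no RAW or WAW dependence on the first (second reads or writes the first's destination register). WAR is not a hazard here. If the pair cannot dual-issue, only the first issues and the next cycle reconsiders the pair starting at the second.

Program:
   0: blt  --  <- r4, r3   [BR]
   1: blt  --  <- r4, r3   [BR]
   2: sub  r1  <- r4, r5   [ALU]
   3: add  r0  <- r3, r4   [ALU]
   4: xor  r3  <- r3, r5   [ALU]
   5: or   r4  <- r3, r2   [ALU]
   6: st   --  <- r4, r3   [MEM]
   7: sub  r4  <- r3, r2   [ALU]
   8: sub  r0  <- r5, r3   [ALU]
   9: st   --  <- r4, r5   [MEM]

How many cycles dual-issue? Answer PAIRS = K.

[0] i0  blt.BR  -- no-port BR/BR
[1] i1/i2  blt.BR;sub.ALU  -- 2-wide
[2] i3/i4  add.ALU;xor.ALU  -- 2-wide
[3] i5  or.ALU  -- RAW r4
[4] i6/i7  st.MEM;sub.ALU  -- 2-wide
[5] i8/i9  sub.ALU;st.MEM  -- 2-wide

PAIRS = 4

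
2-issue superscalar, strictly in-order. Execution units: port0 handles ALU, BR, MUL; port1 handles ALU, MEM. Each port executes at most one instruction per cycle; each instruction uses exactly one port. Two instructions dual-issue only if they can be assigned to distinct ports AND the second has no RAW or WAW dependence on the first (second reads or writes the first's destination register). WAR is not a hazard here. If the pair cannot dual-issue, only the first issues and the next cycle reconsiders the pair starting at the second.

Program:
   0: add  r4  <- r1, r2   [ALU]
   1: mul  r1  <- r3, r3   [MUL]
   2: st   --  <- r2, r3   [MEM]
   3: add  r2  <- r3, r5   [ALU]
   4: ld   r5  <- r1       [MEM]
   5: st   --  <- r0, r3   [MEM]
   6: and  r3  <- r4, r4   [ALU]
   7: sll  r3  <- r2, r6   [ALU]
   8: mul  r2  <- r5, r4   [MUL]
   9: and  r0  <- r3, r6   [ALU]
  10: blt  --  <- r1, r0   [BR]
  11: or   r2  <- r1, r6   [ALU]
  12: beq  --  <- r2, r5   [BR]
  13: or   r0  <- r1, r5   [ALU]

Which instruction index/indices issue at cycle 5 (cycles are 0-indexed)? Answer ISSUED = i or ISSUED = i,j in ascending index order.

ISSUED = 9

#0 head=0: add.ALU;mul.MUL i0,i1 pair
#1 head=2: st.MEM;add.ALU i2,i3 pair
#2 head=4: ld.MEM i4 no-port MEM/MEM
#3 head=5: st.MEM;and.ALU i5,i6 pair
#4 head=7: sll.ALU;mul.MUL i7,i8 pair
#5 head=9: and.ALU i9 RAW r0
#6 head=10: blt.BR;or.ALU i10,i11 pair
#7 head=12: beq.BR;or.ALU i12,i13 pair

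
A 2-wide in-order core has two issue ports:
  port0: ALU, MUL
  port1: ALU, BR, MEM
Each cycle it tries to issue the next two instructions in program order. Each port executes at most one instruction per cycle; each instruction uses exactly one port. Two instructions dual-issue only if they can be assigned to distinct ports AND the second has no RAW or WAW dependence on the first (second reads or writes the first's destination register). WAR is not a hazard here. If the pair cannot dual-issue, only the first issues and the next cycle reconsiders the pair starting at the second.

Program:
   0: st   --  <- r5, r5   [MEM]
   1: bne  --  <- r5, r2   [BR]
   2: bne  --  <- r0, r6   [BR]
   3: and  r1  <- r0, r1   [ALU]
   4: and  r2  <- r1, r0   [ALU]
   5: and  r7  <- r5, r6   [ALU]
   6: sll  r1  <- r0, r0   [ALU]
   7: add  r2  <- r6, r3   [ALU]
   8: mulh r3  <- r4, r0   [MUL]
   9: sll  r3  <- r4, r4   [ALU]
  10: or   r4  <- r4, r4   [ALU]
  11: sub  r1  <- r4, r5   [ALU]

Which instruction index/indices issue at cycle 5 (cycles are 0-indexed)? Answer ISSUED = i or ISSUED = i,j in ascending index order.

  cy0 -> i0 (st.MEM) no-port MEM/BR
  cy1 -> i1 (bne.BR) no-port BR/BR
  cy2 -> i2&i3 (bne.BR+and.ALU) dual
  cy3 -> i4&i5 (and.ALU+and.ALU) dual
  cy4 -> i6&i7 (sll.ALU+add.ALU) dual
  cy5 -> i8 (mulh.MUL) WAW r3
  cy6 -> i9&i10 (sll.ALU+or.ALU) dual
  cy7 -> i11 (sub.ALU) tail

ISSUED = 8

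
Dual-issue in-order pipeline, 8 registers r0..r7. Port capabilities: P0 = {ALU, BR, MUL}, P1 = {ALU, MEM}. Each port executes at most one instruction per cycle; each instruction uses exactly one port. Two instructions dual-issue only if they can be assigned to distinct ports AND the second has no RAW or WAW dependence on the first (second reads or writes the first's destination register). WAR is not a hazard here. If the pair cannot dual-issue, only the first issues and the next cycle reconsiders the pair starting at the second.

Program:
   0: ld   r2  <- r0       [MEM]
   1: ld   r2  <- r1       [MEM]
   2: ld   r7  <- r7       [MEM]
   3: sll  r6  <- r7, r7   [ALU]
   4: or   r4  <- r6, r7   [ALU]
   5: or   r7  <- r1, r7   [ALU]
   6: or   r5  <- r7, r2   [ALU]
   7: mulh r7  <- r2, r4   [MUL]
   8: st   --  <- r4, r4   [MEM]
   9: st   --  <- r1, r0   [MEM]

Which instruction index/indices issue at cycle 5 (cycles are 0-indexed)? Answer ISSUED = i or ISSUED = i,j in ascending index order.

ISSUED = 6,7

c0: i0 ld.MEM  no-port MEM/MEM
c1: i1 ld.MEM  no-port MEM/MEM
c2: i2 ld.MEM  RAW r7
c3: i3 sll.ALU  RAW r6
c4: i4,i5 or.ALU/or.ALU  dual
c5: i6,i7 or.ALU/mulh.MUL  dual
c6: i8 st.MEM  no-port MEM/MEM
c7: i9 st.MEM  tail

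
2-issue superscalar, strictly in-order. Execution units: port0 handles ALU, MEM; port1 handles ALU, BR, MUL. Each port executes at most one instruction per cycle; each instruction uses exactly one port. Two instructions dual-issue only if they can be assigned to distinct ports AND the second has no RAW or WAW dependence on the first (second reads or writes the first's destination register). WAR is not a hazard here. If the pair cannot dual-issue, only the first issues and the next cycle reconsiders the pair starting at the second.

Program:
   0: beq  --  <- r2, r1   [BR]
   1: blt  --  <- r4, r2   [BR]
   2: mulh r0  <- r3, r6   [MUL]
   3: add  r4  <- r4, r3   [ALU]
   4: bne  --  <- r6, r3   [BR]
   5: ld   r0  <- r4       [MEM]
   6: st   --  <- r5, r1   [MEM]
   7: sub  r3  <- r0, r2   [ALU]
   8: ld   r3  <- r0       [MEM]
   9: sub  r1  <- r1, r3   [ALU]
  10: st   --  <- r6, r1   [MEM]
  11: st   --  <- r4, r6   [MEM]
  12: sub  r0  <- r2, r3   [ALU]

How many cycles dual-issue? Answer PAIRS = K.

[0] i0  beq.BR  -- no-port BR/BR
[1] i1  blt.BR  -- no-port BR/MUL
[2] i2&i3  mulh.MUL/add.ALU  -- pair
[3] i4&i5  bne.BR/ld.MEM  -- pair
[4] i6&i7  st.MEM/sub.ALU  -- pair
[5] i8  ld.MEM  -- RAW r3
[6] i9  sub.ALU  -- RAW r1
[7] i10  st.MEM  -- no-port MEM/MEM
[8] i11&i12  st.MEM/sub.ALU  -- pair

PAIRS = 4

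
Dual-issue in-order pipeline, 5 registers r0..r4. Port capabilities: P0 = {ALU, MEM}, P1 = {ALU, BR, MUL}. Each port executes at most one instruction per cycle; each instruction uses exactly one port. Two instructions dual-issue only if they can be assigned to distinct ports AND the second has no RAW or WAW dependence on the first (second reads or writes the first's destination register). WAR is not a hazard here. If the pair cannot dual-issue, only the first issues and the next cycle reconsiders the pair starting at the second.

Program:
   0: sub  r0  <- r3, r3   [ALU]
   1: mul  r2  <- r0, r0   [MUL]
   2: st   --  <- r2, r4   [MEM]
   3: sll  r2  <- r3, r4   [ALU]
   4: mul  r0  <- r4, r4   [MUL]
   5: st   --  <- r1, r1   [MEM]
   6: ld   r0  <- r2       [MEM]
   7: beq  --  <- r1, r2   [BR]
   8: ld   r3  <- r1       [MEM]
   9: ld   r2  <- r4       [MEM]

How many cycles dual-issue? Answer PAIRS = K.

t=0 i0:sub ; RAW r0
t=1 i1:mul ; RAW r2
t=2 i2&i3:st;sll ; pair
t=3 i4&i5:mul;st ; pair
t=4 i6&i7:ld;beq ; pair
t=5 i8:ld ; no-port MEM/MEM
t=6 i9:ld ; tail

PAIRS = 3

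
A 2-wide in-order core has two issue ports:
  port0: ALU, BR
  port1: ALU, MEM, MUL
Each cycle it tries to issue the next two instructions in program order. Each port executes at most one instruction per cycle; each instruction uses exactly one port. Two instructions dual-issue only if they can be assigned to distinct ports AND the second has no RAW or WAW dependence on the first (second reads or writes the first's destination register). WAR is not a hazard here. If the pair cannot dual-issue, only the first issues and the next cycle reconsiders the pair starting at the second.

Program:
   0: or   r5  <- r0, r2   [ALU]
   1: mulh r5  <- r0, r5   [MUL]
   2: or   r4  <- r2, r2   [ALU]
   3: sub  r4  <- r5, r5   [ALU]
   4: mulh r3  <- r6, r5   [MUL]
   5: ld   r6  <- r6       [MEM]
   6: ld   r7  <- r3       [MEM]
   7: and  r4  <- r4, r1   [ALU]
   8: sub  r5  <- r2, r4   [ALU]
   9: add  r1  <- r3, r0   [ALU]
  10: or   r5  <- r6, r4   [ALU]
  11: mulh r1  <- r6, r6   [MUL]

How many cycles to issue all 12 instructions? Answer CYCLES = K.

[0] i0  or.ALU  -- RAW+WAW r5
[1] i1/i2  mulh.MUL or.ALU  -- 2-wide
[2] i3/i4  sub.ALU mulh.MUL  -- 2-wide
[3] i5  ld.MEM  -- no-port MEM/MEM
[4] i6/i7  ld.MEM and.ALU  -- 2-wide
[5] i8/i9  sub.ALU add.ALU  -- 2-wide
[6] i10/i11  or.ALU mulh.MUL  -- 2-wide

CYCLES = 7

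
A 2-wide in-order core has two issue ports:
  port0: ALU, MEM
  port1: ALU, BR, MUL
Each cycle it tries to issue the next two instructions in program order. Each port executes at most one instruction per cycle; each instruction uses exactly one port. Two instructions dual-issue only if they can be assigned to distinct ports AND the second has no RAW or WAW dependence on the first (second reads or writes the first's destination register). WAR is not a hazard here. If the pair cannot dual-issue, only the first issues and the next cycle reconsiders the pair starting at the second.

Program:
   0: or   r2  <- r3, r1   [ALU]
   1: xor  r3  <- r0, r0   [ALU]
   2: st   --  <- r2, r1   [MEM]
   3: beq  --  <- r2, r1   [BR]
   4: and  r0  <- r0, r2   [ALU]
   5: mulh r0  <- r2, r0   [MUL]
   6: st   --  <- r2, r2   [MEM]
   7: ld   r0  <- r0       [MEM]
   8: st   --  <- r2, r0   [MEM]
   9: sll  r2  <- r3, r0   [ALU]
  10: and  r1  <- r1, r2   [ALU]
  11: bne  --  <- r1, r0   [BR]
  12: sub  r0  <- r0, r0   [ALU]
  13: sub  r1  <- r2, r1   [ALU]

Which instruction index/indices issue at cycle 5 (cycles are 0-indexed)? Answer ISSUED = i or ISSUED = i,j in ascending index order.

ISSUED = 8,9

[0] i0&i1  or.ALU/xor.ALU  -- dual
[1] i2&i3  st.MEM/beq.BR  -- dual
[2] i4  and.ALU  -- RAW+WAW r0
[3] i5&i6  mulh.MUL/st.MEM  -- dual
[4] i7  ld.MEM  -- no-port MEM/MEM
[5] i8&i9  st.MEM/sll.ALU  -- dual
[6] i10  and.ALU  -- RAW r1
[7] i11&i12  bne.BR/sub.ALU  -- dual
[8] i13  sub.ALU  -- tail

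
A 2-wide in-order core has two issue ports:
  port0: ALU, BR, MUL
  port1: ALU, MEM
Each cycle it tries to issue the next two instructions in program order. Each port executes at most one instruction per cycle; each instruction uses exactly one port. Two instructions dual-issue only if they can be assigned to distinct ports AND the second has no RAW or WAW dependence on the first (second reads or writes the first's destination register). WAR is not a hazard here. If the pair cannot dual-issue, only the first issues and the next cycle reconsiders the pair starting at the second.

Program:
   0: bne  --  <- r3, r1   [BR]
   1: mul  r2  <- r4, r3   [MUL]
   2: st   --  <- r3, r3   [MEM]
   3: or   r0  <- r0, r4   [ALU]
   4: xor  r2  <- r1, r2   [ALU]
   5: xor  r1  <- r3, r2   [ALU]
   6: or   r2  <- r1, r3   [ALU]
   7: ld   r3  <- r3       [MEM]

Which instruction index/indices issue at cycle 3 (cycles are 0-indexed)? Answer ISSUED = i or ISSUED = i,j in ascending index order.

0. bne @i0  | no-port BR/MUL
1. mul+st @i1+i2  | pair
2. or+xor @i3+i4  | pair
3. xor @i5  | RAW r1
4. or+ld @i6+i7  | pair

ISSUED = 5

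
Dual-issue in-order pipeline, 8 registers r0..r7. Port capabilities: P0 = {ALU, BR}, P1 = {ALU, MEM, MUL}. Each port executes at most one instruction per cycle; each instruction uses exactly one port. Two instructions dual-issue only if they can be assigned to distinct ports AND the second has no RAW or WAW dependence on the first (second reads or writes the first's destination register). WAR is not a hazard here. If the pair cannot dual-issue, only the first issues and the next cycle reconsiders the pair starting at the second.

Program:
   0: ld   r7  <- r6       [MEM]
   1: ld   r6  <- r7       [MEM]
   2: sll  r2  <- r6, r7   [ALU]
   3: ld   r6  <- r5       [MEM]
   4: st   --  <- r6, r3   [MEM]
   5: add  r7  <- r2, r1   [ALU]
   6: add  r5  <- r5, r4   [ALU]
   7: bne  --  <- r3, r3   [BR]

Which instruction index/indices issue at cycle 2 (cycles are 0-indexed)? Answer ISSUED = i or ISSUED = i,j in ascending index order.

c0: i0 ld  no-port MEM/MEM
c1: i1 ld  RAW r6
c2: i2/i3 sll;ld  pair
c3: i4/i5 st;add  pair
c4: i6/i7 add;bne  pair

ISSUED = 2,3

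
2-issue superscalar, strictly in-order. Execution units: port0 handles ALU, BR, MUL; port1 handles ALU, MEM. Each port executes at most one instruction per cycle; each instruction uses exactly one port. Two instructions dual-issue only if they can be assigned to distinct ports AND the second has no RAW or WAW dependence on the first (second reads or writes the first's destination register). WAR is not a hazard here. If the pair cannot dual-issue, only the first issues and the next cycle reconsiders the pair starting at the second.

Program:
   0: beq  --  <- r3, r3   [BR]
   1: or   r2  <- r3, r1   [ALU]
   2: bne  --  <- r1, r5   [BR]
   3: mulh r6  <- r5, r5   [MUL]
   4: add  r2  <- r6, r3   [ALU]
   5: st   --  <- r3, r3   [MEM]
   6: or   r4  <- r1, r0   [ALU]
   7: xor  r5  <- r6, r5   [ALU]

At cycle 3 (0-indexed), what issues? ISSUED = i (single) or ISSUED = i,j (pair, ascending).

ISSUED = 4,5

  cy0 -> i0+i1 (beq;or) pair
  cy1 -> i2 (bne) no-port BR/MUL
  cy2 -> i3 (mulh) RAW r6
  cy3 -> i4+i5 (add;st) pair
  cy4 -> i6+i7 (or;xor) pair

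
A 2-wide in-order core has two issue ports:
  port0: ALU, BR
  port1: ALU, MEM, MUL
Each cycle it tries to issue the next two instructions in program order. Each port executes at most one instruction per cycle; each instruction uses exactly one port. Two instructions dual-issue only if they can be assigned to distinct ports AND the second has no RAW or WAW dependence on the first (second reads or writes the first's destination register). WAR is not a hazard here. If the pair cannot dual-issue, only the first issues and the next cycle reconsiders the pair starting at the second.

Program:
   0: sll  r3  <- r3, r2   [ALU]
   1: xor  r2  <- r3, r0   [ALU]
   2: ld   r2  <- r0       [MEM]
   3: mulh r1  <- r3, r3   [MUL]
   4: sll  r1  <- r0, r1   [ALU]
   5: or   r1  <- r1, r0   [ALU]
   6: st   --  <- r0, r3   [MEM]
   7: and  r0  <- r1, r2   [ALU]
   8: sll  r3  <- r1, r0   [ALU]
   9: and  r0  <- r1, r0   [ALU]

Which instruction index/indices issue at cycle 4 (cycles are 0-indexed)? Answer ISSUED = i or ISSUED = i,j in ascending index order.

[0] i0  sll  -- RAW r3
[1] i1  xor  -- WAW r2
[2] i2  ld  -- no-port MEM/MUL
[3] i3  mulh  -- RAW+WAW r1
[4] i4  sll  -- RAW+WAW r1
[5] i5+i6  or;st  -- pair
[6] i7  and  -- RAW r0
[7] i8+i9  sll;and  -- pair

ISSUED = 4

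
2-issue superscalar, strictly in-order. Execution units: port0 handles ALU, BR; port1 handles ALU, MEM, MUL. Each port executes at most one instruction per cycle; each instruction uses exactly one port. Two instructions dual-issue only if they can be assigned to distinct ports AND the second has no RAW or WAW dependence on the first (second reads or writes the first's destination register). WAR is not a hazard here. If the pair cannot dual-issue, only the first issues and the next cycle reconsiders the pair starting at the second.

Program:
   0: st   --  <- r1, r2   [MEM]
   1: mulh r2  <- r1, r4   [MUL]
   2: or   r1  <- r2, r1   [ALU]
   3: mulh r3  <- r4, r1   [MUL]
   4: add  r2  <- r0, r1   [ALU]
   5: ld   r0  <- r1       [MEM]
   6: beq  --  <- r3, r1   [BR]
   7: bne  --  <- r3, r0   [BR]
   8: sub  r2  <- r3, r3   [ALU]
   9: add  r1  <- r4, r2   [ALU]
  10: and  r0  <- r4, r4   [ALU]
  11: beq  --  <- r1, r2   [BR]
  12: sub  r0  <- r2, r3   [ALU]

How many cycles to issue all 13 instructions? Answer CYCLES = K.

CYCLES = 8

0. st @i0  | no-port MEM/MUL
1. mulh @i1  | RAW r2
2. or @i2  | RAW r1
3. mulh;add @i3&i4  | 2-wide
4. ld;beq @i5&i6  | 2-wide
5. bne;sub @i7&i8  | 2-wide
6. add;and @i9&i10  | 2-wide
7. beq;sub @i11&i12  | 2-wide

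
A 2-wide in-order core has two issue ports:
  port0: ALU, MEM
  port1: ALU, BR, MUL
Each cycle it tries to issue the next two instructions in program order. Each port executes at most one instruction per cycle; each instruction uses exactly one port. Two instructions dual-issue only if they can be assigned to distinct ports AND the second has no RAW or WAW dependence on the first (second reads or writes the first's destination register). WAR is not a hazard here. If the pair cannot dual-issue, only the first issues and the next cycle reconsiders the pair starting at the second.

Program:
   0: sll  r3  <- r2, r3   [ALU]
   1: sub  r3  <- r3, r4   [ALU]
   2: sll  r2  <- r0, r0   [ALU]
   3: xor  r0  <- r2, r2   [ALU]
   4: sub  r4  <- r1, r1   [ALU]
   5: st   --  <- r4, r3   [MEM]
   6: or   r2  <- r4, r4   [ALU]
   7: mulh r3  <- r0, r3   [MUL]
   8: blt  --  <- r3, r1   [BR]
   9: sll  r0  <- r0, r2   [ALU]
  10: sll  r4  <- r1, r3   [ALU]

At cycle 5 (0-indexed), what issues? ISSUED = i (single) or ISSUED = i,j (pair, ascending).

ISSUED = 8,9

t=0 i0:sll.ALU ; RAW+WAW r3
t=1 i1,i2:sub.ALU;sll.ALU ; dual
t=2 i3,i4:xor.ALU;sub.ALU ; dual
t=3 i5,i6:st.MEM;or.ALU ; dual
t=4 i7:mulh.MUL ; no-port MUL/BR
t=5 i8,i9:blt.BR;sll.ALU ; dual
t=6 i10:sll.ALU ; tail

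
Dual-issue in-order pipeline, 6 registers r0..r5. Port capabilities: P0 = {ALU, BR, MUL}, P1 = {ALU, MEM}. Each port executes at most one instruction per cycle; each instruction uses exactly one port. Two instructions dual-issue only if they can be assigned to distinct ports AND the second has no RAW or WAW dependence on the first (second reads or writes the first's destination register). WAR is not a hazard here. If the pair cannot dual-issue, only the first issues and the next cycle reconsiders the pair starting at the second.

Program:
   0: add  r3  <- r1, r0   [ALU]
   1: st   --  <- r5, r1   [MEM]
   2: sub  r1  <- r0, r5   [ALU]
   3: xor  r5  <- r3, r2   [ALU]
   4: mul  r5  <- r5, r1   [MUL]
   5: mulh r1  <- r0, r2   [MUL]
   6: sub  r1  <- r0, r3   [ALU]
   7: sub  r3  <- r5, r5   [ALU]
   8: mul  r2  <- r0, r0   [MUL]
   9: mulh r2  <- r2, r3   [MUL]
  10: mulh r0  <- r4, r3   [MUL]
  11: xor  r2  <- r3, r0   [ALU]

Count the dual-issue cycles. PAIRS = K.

PAIRS = 3

0. add.ALU+st.MEM @i0,i1  | 2-wide
1. sub.ALU+xor.ALU @i2,i3  | 2-wide
2. mul.MUL @i4  | no-port MUL/MUL
3. mulh.MUL @i5  | WAW r1
4. sub.ALU+sub.ALU @i6,i7  | 2-wide
5. mul.MUL @i8  | no-port MUL/MUL
6. mulh.MUL @i9  | no-port MUL/MUL
7. mulh.MUL @i10  | RAW r0
8. xor.ALU @i11  | tail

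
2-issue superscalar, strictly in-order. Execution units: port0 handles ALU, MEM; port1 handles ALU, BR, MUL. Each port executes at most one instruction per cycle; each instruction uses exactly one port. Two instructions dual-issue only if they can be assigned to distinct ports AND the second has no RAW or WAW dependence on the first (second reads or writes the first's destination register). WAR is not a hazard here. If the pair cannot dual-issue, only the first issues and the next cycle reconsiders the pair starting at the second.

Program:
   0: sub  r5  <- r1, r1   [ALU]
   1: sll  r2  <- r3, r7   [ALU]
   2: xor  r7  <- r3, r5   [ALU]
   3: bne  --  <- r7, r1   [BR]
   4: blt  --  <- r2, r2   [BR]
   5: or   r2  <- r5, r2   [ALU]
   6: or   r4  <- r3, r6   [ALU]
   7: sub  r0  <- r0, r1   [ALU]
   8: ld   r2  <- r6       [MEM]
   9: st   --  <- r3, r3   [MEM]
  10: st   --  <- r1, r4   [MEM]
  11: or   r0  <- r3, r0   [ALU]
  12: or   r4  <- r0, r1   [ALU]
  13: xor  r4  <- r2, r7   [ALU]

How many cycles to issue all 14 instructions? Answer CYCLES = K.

#0 head=0: sub;sll i0/i1 dual
#1 head=2: xor i2 RAW r7
#2 head=3: bne i3 no-port BR/BR
#3 head=4: blt;or i4/i5 dual
#4 head=6: or;sub i6/i7 dual
#5 head=8: ld i8 no-port MEM/MEM
#6 head=9: st i9 no-port MEM/MEM
#7 head=10: st;or i10/i11 dual
#8 head=12: or i12 WAW r4
#9 head=13: xor i13 tail

CYCLES = 10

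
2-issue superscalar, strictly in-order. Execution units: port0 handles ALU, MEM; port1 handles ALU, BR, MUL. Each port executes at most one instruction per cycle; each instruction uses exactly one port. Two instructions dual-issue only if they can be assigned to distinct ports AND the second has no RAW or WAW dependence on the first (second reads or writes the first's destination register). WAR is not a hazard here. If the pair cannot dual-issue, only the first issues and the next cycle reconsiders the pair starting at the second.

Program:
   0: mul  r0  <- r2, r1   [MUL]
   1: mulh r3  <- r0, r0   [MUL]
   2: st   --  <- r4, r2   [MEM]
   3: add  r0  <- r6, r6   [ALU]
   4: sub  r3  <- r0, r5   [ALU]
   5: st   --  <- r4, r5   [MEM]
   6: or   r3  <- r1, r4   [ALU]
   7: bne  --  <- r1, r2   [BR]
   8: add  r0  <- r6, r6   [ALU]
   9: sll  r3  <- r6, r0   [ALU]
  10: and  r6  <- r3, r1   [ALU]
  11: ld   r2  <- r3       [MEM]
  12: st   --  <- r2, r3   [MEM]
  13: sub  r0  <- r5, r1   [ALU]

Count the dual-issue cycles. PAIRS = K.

PAIRS = 5

#0 head=0: mul i0 no-port MUL/MUL
#1 head=1: mulh/st i1/i2 dual
#2 head=3: add i3 RAW r0
#3 head=4: sub/st i4/i5 dual
#4 head=6: or/bne i6/i7 dual
#5 head=8: add i8 RAW r0
#6 head=9: sll i9 RAW r3
#7 head=10: and/ld i10/i11 dual
#8 head=12: st/sub i12/i13 dual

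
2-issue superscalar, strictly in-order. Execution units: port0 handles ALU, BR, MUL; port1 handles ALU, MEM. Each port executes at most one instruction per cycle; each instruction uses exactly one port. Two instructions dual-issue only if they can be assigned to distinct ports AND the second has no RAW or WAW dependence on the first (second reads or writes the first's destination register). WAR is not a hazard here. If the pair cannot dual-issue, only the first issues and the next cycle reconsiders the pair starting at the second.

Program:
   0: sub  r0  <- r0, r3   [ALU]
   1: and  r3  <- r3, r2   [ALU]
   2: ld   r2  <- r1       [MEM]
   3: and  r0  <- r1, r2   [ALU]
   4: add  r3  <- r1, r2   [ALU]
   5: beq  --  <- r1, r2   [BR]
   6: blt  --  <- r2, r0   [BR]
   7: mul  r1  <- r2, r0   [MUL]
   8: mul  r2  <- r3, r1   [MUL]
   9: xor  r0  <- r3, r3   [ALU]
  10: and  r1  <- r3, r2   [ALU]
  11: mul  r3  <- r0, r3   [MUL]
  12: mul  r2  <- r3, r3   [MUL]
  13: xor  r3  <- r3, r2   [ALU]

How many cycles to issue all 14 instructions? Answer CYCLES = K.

CYCLES = 10

[0] i0&i1  sub and  -- pair
[1] i2  ld  -- RAW r2
[2] i3&i4  and add  -- pair
[3] i5  beq  -- no-port BR/BR
[4] i6  blt  -- no-port BR/MUL
[5] i7  mul  -- no-port MUL/MUL
[6] i8&i9  mul xor  -- pair
[7] i10&i11  and mul  -- pair
[8] i12  mul  -- RAW r2
[9] i13  xor  -- tail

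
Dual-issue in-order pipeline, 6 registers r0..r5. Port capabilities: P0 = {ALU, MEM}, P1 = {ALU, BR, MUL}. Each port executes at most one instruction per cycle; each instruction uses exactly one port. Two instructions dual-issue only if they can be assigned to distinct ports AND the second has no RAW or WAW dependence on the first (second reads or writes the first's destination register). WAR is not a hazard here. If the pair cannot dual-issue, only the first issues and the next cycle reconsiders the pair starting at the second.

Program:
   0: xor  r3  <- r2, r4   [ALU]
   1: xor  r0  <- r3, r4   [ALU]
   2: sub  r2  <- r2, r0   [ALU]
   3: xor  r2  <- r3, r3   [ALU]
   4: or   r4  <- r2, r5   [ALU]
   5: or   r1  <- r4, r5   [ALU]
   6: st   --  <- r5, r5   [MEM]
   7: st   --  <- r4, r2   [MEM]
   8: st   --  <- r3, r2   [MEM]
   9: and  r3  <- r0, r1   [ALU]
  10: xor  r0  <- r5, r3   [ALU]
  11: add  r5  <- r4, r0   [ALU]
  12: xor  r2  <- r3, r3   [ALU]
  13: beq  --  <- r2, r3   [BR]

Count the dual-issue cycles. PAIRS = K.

PAIRS = 3

c0: i0 xor  RAW r3
c1: i1 xor  RAW r0
c2: i2 sub  WAW r2
c3: i3 xor  RAW r2
c4: i4 or  RAW r4
c5: i5/i6 or/st  pair
c6: i7 st  no-port MEM/MEM
c7: i8/i9 st/and  pair
c8: i10 xor  RAW r0
c9: i11/i12 add/xor  pair
c10: i13 beq  tail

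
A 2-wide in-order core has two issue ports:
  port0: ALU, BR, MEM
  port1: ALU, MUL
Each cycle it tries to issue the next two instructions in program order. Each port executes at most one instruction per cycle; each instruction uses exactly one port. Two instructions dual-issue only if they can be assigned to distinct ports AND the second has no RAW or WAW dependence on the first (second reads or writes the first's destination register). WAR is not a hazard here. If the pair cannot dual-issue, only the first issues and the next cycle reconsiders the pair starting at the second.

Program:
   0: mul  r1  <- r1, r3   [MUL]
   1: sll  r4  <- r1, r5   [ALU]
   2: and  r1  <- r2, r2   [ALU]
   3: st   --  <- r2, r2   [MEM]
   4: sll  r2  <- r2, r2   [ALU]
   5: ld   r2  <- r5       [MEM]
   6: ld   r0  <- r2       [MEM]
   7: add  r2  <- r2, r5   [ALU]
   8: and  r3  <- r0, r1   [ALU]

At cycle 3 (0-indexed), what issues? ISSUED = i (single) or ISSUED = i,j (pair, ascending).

  cy0 -> i0 (mul.MUL) RAW r1
  cy1 -> i1,i2 (sll.ALU and.ALU) dual
  cy2 -> i3,i4 (st.MEM sll.ALU) dual
  cy3 -> i5 (ld.MEM) no-port MEM/MEM
  cy4 -> i6,i7 (ld.MEM add.ALU) dual
  cy5 -> i8 (and.ALU) tail

ISSUED = 5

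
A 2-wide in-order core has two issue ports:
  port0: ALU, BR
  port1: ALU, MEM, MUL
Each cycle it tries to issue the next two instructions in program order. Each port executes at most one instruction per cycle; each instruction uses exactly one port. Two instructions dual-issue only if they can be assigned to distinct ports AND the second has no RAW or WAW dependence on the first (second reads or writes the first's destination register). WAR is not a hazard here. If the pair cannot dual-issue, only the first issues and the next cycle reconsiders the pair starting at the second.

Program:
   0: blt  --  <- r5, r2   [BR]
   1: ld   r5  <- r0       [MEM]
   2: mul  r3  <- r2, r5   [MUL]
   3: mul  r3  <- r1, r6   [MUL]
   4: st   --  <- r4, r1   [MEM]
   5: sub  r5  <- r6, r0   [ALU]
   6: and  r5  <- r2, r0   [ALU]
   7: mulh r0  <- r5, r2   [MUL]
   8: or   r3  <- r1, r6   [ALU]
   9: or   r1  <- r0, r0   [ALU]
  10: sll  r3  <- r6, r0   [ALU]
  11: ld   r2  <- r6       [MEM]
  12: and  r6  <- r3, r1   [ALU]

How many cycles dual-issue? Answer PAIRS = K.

PAIRS = 5

#0 head=0: blt.BR ld.MEM i0/i1 2-wide
#1 head=2: mul.MUL i2 no-port MUL/MUL
#2 head=3: mul.MUL i3 no-port MUL/MEM
#3 head=4: st.MEM sub.ALU i4/i5 2-wide
#4 head=6: and.ALU i6 RAW r5
#5 head=7: mulh.MUL or.ALU i7/i8 2-wide
#6 head=9: or.ALU sll.ALU i9/i10 2-wide
#7 head=11: ld.MEM and.ALU i11/i12 2-wide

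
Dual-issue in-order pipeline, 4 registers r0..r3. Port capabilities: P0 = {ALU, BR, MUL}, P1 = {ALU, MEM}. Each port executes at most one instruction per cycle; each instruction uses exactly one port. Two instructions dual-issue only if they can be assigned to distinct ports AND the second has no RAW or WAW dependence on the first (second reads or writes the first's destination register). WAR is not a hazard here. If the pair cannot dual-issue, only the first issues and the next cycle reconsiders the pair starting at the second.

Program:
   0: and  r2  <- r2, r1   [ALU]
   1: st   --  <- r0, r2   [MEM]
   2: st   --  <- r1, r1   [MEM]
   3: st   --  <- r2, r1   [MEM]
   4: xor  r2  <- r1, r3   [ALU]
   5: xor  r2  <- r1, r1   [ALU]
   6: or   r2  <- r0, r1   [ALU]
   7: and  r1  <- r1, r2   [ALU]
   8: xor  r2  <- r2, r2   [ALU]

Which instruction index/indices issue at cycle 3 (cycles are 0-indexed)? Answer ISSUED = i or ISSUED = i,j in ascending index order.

ISSUED = 3,4

  cy0 -> i0 (and) RAW r2
  cy1 -> i1 (st) no-port MEM/MEM
  cy2 -> i2 (st) no-port MEM/MEM
  cy3 -> i3+i4 (st;xor) dual
  cy4 -> i5 (xor) WAW r2
  cy5 -> i6 (or) RAW r2
  cy6 -> i7+i8 (and;xor) dual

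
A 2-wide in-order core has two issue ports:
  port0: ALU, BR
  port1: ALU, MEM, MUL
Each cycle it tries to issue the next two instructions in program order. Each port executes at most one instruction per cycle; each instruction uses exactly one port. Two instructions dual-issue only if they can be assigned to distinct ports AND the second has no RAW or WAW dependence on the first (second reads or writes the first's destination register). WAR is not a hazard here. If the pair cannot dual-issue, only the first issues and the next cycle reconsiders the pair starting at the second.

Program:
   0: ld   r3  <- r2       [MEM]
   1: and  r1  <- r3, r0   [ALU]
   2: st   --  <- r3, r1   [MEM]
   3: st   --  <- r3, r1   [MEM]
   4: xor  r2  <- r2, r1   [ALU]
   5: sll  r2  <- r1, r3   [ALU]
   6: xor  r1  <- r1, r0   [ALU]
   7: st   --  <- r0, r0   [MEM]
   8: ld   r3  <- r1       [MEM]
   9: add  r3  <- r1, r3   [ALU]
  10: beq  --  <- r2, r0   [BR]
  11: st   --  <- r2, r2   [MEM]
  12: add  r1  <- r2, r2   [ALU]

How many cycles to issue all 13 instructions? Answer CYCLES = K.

CYCLES = 9

  cy0 -> i0 (ld) RAW r3
  cy1 -> i1 (and) RAW r1
  cy2 -> i2 (st) no-port MEM/MEM
  cy3 -> i3/i4 (st+xor) dual
  cy4 -> i5/i6 (sll+xor) dual
  cy5 -> i7 (st) no-port MEM/MEM
  cy6 -> i8 (ld) RAW+WAW r3
  cy7 -> i9/i10 (add+beq) dual
  cy8 -> i11/i12 (st+add) dual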